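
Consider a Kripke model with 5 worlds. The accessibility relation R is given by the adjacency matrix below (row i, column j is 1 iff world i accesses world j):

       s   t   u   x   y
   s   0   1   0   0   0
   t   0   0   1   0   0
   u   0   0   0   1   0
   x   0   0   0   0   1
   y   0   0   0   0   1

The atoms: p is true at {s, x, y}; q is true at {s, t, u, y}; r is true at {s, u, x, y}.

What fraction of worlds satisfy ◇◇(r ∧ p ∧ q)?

3/5

s: successors {t}; ◇(r ∧ p ∧ q) there: t:F. ✗
t: successors {u}; ◇(r ∧ p ∧ q) there: u:F. ✗
u: successors {x}; ◇(r ∧ p ∧ q) there: x:T. ✓
x: successors {y}; ◇(r ∧ p ∧ q) there: y:T. ✓
y: successors {y}; ◇(r ∧ p ∧ q) there: y:T. ✓
That's 3 of 5 worlds, so 3/5.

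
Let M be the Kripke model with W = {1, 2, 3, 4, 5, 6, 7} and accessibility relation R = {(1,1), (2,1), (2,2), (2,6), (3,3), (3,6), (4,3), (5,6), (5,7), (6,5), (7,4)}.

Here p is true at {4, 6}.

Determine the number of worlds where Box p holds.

1

1: successors {1}; p there: 1:F. ✗
2: successors {1, 2, 6}; p there: 1:F, 2:F, 6:T. ✗
3: successors {3, 6}; p there: 3:F, 6:T. ✗
4: successors {3}; p there: 3:F. ✗
5: successors {6, 7}; p there: 6:T, 7:F. ✗
6: successors {5}; p there: 5:F. ✗
7: successors {4}; p there: 4:T. ✓
Satisfying worlds: {7}.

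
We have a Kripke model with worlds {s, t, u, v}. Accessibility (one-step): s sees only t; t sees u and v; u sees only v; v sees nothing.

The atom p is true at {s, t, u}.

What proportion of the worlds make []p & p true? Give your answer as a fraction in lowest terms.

s: []p is T, p is T. ✓
t: []p is F, p is T. ✗
u: []p is F, p is T. ✗
v: []p is T, p is F. ✗
That's 1 of 4 worlds, so 1/4.

1/4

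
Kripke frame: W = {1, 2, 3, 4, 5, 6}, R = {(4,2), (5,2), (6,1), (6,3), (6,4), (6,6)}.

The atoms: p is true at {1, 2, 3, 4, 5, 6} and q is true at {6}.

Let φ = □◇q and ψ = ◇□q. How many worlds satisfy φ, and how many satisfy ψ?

3 and 3

For □◇q:
1: no successors, so □◇q holds vacuously. ✓
2: no successors, so □◇q holds vacuously. ✓
3: no successors, so □◇q holds vacuously. ✓
4: successors {2}; ◇q there: 2:F. ✗
5: successors {2}; ◇q there: 2:F. ✗
6: successors {1, 3, 4, 6}; ◇q there: 1:F, 3:F, 4:F, 6:T. ✗
— 3 worlds.
For ◇□q:
1: no successors, so ◇□q fails. ✗
2: no successors, so ◇□q fails. ✗
3: no successors, so ◇□q fails. ✗
4: successors {2}; □q there: 2:T. ✓
5: successors {2}; □q there: 2:T. ✓
6: successors {1, 3, 4, 6}; □q there: 1:T, 3:T, 4:F, 6:F. ✓
— 3 worlds.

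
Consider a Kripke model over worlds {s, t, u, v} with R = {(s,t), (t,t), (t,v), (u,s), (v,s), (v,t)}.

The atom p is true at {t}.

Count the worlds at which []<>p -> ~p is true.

3

s: []<>p is T, ~p is T. ✓
t: []<>p is T, ~p is F. ✗
u: []<>p is T, ~p is T. ✓
v: []<>p is T, ~p is T. ✓
Satisfying worlds: {s, u, v}.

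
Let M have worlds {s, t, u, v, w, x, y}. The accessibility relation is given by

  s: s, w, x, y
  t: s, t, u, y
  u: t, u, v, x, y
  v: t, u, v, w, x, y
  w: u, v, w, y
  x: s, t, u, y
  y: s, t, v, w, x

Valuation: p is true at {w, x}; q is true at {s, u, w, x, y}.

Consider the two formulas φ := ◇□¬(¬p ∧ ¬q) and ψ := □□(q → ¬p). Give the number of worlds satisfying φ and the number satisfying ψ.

For ◇□¬(¬p ∧ ¬q):
s: successors {s, w, x, y}; □¬(¬p ∧ ¬q) there: s:T, w:F, x:F, y:F. ✓
t: successors {s, t, u, y}; □¬(¬p ∧ ¬q) there: s:T, t:F, u:F, y:F. ✓
u: successors {t, u, v, x, y}; □¬(¬p ∧ ¬q) there: t:F, u:F, v:F, x:F, y:F. ✗
v: successors {t, u, v, w, x, y}; □¬(¬p ∧ ¬q) there: t:F, u:F, v:F, w:F, x:F, y:F. ✗
w: successors {u, v, w, y}; □¬(¬p ∧ ¬q) there: u:F, v:F, w:F, y:F. ✗
x: successors {s, t, u, y}; □¬(¬p ∧ ¬q) there: s:T, t:F, u:F, y:F. ✓
y: successors {s, t, v, w, x}; □¬(¬p ∧ ¬q) there: s:T, t:F, v:F, w:F, x:F. ✓
— 4 worlds.
For □□(q → ¬p):
s: successors {s, w, x, y}; □(q → ¬p) there: s:F, w:F, x:T, y:F. ✗
t: successors {s, t, u, y}; □(q → ¬p) there: s:F, t:T, u:F, y:F. ✗
u: successors {t, u, v, x, y}; □(q → ¬p) there: t:T, u:F, v:F, x:T, y:F. ✗
v: successors {t, u, v, w, x, y}; □(q → ¬p) there: t:T, u:F, v:F, w:F, x:T, y:F. ✗
w: successors {u, v, w, y}; □(q → ¬p) there: u:F, v:F, w:F, y:F. ✗
x: successors {s, t, u, y}; □(q → ¬p) there: s:F, t:T, u:F, y:F. ✗
y: successors {s, t, v, w, x}; □(q → ¬p) there: s:F, t:T, v:F, w:F, x:T. ✗
— 0 worlds.

4 and 0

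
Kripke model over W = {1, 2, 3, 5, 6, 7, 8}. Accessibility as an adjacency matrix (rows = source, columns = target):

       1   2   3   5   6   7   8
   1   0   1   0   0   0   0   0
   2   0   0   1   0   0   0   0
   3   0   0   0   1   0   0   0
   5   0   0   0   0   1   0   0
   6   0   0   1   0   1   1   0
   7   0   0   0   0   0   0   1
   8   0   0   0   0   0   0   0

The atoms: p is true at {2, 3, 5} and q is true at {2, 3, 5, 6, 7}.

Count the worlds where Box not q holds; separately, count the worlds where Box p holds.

2 and 4

For Box not q:
1: successors {2}; not q there: 2:F. ✗
2: successors {3}; not q there: 3:F. ✗
3: successors {5}; not q there: 5:F. ✗
5: successors {6}; not q there: 6:F. ✗
6: successors {3, 6, 7}; not q there: 3:F, 6:F, 7:F. ✗
7: successors {8}; not q there: 8:T. ✓
8: no successors, so Box not q holds vacuously. ✓
— 2 worlds.
For Box p:
1: successors {2}; p there: 2:T. ✓
2: successors {3}; p there: 3:T. ✓
3: successors {5}; p there: 5:T. ✓
5: successors {6}; p there: 6:F. ✗
6: successors {3, 6, 7}; p there: 3:T, 6:F, 7:F. ✗
7: successors {8}; p there: 8:F. ✗
8: no successors, so Box p holds vacuously. ✓
— 4 worlds.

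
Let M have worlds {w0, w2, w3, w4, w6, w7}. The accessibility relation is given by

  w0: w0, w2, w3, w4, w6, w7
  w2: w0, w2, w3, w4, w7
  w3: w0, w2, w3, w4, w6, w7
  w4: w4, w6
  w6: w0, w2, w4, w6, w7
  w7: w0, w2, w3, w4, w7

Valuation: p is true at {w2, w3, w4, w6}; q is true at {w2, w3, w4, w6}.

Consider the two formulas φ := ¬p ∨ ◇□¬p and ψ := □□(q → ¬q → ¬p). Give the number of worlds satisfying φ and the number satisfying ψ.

2 and 6

For ¬p ∨ ◇□¬p:
w0: ¬p is T, ◇□¬p is F. ✓
w2: ¬p is F, ◇□¬p is F. ✗
w3: ¬p is F, ◇□¬p is F. ✗
w4: ¬p is F, ◇□¬p is F. ✗
w6: ¬p is F, ◇□¬p is F. ✗
w7: ¬p is T, ◇□¬p is F. ✓
— 2 worlds.
For □□(q → ¬q → ¬p):
w0: successors {w0, w2, w3, w4, w6, w7}; □(q → ¬q → ¬p) there: w0:T, w2:T, w3:T, w4:T, w6:T, w7:T. ✓
w2: successors {w0, w2, w3, w4, w7}; □(q → ¬q → ¬p) there: w0:T, w2:T, w3:T, w4:T, w7:T. ✓
w3: successors {w0, w2, w3, w4, w6, w7}; □(q → ¬q → ¬p) there: w0:T, w2:T, w3:T, w4:T, w6:T, w7:T. ✓
w4: successors {w4, w6}; □(q → ¬q → ¬p) there: w4:T, w6:T. ✓
w6: successors {w0, w2, w4, w6, w7}; □(q → ¬q → ¬p) there: w0:T, w2:T, w4:T, w6:T, w7:T. ✓
w7: successors {w0, w2, w3, w4, w7}; □(q → ¬q → ¬p) there: w0:T, w2:T, w3:T, w4:T, w7:T. ✓
— 6 worlds.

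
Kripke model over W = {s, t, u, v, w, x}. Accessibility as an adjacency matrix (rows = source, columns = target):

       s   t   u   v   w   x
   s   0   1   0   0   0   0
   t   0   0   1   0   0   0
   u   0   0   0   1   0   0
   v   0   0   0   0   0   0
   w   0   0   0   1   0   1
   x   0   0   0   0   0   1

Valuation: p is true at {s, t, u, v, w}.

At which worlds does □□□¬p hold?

{t, u, v, w, x}

s: successors {t}; □□¬p there: t:F. ✗
t: successors {u}; □□¬p there: u:T. ✓
u: successors {v}; □□¬p there: v:T. ✓
v: no successors, so □□□¬p holds vacuously. ✓
w: successors {v, x}; □□¬p there: v:T, x:T. ✓
x: successors {x}; □□¬p there: x:T. ✓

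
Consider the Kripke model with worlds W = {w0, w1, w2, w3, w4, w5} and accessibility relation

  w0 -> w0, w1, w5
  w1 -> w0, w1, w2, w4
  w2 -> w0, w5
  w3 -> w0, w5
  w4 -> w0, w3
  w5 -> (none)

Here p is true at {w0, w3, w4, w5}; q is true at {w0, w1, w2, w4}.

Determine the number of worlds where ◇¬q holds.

4

w0: successors {w0, w1, w5}; ¬q there: w0:F, w1:F, w5:T. ✓
w1: successors {w0, w1, w2, w4}; ¬q there: w0:F, w1:F, w2:F, w4:F. ✗
w2: successors {w0, w5}; ¬q there: w0:F, w5:T. ✓
w3: successors {w0, w5}; ¬q there: w0:F, w5:T. ✓
w4: successors {w0, w3}; ¬q there: w0:F, w3:T. ✓
w5: no successors, so ◇¬q fails. ✗
Satisfying worlds: {w0, w2, w3, w4}.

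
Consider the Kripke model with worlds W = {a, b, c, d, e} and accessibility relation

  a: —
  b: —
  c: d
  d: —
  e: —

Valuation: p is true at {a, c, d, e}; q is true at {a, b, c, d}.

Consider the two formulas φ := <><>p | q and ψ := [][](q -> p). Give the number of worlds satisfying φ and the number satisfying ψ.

4 and 5

For <><>p | q:
a: <><>p is F, q is T. ✓
b: <><>p is F, q is T. ✓
c: <><>p is F, q is T. ✓
d: <><>p is F, q is T. ✓
e: <><>p is F, q is F. ✗
— 4 worlds.
For [][](q -> p):
a: no successors, so [][](q -> p) holds vacuously. ✓
b: no successors, so [][](q -> p) holds vacuously. ✓
c: successors {d}; [](q -> p) there: d:T. ✓
d: no successors, so [][](q -> p) holds vacuously. ✓
e: no successors, so [][](q -> p) holds vacuously. ✓
— 5 worlds.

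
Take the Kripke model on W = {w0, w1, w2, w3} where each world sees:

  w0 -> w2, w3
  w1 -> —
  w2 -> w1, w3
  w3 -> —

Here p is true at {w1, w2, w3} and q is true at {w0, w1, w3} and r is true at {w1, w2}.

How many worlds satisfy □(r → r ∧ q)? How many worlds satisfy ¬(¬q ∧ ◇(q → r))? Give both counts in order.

For □(r → r ∧ q):
w0: successors {w2, w3}; r → r ∧ q there: w2:F, w3:T. ✗
w1: no successors, so □(r → r ∧ q) holds vacuously. ✓
w2: successors {w1, w3}; r → r ∧ q there: w1:T, w3:T. ✓
w3: no successors, so □(r → r ∧ q) holds vacuously. ✓
— 3 worlds.
For ¬(¬q ∧ ◇(q → r)):
w0: ¬q ∧ ◇(q → r) is F. ✓
w1: ¬q ∧ ◇(q → r) is F. ✓
w2: ¬q ∧ ◇(q → r) is T. ✗
w3: ¬q ∧ ◇(q → r) is F. ✓
— 3 worlds.

3 and 3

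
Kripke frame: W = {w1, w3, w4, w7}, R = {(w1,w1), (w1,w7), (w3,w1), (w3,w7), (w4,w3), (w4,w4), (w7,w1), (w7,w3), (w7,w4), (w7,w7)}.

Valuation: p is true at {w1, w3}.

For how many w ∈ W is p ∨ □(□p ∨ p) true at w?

2

w1: p is T, □(□p ∨ p) is F. ✓
w3: p is T, □(□p ∨ p) is F. ✓
w4: p is F, □(□p ∨ p) is F. ✗
w7: p is F, □(□p ∨ p) is F. ✗
Satisfying worlds: {w1, w3}.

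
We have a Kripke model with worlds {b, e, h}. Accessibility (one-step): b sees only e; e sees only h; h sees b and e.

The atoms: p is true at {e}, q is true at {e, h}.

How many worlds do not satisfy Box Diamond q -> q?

b: Box Diamond q is T, q is F. ✗
e: Box Diamond q is T, q is T. ✓
h: Box Diamond q is T, q is T. ✓
Satisfying worlds: {e, h}.
So Box Diamond q -> q fails at the other 1 world.

1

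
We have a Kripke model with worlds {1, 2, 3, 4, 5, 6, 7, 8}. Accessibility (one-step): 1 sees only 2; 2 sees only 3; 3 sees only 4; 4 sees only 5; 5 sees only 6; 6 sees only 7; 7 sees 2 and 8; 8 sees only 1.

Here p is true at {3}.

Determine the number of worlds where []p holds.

1: successors {2}; p there: 2:F. ✗
2: successors {3}; p there: 3:T. ✓
3: successors {4}; p there: 4:F. ✗
4: successors {5}; p there: 5:F. ✗
5: successors {6}; p there: 6:F. ✗
6: successors {7}; p there: 7:F. ✗
7: successors {2, 8}; p there: 2:F, 8:F. ✗
8: successors {1}; p there: 1:F. ✗
Satisfying worlds: {2}.

1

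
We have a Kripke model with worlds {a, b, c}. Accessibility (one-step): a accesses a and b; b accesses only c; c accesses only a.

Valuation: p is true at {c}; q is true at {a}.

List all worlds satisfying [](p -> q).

{a, c}

a: successors {a, b}; p -> q there: a:T, b:T. ✓
b: successors {c}; p -> q there: c:F. ✗
c: successors {a}; p -> q there: a:T. ✓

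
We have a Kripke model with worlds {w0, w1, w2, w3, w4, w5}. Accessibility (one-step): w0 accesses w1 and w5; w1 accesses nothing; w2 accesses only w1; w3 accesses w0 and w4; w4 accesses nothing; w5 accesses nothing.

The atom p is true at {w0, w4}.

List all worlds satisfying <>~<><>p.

{w0, w2, w3}

w0: successors {w1, w5}; ~<><>p there: w1:T, w5:T. ✓
w1: no successors, so <>~<><>p fails. ✗
w2: successors {w1}; ~<><>p there: w1:T. ✓
w3: successors {w0, w4}; ~<><>p there: w0:T, w4:T. ✓
w4: no successors, so <>~<><>p fails. ✗
w5: no successors, so <>~<><>p fails. ✗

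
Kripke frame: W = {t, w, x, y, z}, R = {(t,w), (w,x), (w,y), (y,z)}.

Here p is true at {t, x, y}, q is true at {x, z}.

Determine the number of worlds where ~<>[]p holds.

2

t: <>[]p is T. ✗
w: <>[]p is T. ✗
x: <>[]p is F. ✓
y: <>[]p is T. ✗
z: <>[]p is F. ✓
Satisfying worlds: {x, z}.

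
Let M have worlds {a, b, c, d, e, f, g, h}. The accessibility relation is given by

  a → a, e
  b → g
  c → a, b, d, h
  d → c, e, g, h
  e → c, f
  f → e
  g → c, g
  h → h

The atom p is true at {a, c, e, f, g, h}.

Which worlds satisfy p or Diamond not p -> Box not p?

a: p or Diamond not p is T, Box not p is F. ✗
b: p or Diamond not p is F, Box not p is F. ✓
c: p or Diamond not p is T, Box not p is F. ✗
d: p or Diamond not p is F, Box not p is F. ✓
e: p or Diamond not p is T, Box not p is F. ✗
f: p or Diamond not p is T, Box not p is F. ✗
g: p or Diamond not p is T, Box not p is F. ✗
h: p or Diamond not p is T, Box not p is F. ✗

{b, d}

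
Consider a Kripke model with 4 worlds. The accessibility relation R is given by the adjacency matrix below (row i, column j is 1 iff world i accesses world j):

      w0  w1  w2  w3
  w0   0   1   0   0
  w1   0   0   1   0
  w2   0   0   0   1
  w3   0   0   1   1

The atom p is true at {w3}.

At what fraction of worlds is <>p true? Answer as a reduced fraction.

w0: successors {w1}; p there: w1:F. ✗
w1: successors {w2}; p there: w2:F. ✗
w2: successors {w3}; p there: w3:T. ✓
w3: successors {w2, w3}; p there: w2:F, w3:T. ✓
That's 2 of 4 worlds, so 2/4 = 1/2.

1/2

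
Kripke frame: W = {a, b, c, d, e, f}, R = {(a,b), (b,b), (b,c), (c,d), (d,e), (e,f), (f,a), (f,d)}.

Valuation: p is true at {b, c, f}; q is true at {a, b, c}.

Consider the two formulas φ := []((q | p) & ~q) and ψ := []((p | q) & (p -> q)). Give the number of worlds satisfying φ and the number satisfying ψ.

1 and 2

For []((q | p) & ~q):
a: successors {b}; (q | p) & ~q there: b:F. ✗
b: successors {b, c}; (q | p) & ~q there: b:F, c:F. ✗
c: successors {d}; (q | p) & ~q there: d:F. ✗
d: successors {e}; (q | p) & ~q there: e:F. ✗
e: successors {f}; (q | p) & ~q there: f:T. ✓
f: successors {a, d}; (q | p) & ~q there: a:F, d:F. ✗
— 1 world.
For []((p | q) & (p -> q)):
a: successors {b}; (p | q) & (p -> q) there: b:T. ✓
b: successors {b, c}; (p | q) & (p -> q) there: b:T, c:T. ✓
c: successors {d}; (p | q) & (p -> q) there: d:F. ✗
d: successors {e}; (p | q) & (p -> q) there: e:F. ✗
e: successors {f}; (p | q) & (p -> q) there: f:F. ✗
f: successors {a, d}; (p | q) & (p -> q) there: a:T, d:F. ✗
— 2 worlds.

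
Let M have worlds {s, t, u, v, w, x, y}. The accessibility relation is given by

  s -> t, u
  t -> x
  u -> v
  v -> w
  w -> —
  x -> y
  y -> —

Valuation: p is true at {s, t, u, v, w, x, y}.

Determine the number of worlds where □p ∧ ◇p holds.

s: □p is T, ◇p is T. ✓
t: □p is T, ◇p is T. ✓
u: □p is T, ◇p is T. ✓
v: □p is T, ◇p is T. ✓
w: □p is T, ◇p is F. ✗
x: □p is T, ◇p is T. ✓
y: □p is T, ◇p is F. ✗
Satisfying worlds: {s, t, u, v, x}.

5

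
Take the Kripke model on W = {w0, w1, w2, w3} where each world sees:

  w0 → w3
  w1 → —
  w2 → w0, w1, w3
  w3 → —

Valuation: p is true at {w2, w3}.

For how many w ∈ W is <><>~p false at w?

w0: successors {w3}; <>~p there: w3:F. ✗
w1: no successors, so <><>~p fails. ✗
w2: successors {w0, w1, w3}; <>~p there: w0:F, w1:F, w3:F. ✗
w3: no successors, so <><>~p fails. ✗
Satisfying worlds: ∅.
So <><>~p fails at the other 4 worlds.

4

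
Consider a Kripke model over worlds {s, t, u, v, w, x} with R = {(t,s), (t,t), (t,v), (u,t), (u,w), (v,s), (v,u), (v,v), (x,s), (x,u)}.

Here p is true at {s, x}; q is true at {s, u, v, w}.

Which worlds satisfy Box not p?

s: no successors, so Box not p holds vacuously. ✓
t: successors {s, t, v}; not p there: s:F, t:T, v:T. ✗
u: successors {t, w}; not p there: t:T, w:T. ✓
v: successors {s, u, v}; not p there: s:F, u:T, v:T. ✗
w: no successors, so Box not p holds vacuously. ✓
x: successors {s, u}; not p there: s:F, u:T. ✗

{s, u, w}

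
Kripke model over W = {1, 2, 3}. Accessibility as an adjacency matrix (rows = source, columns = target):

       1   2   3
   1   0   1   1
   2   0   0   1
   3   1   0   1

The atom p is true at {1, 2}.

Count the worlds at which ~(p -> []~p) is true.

1: p -> []~p is F. ✓
2: p -> []~p is T. ✗
3: p -> []~p is T. ✗
Satisfying worlds: {1}.

1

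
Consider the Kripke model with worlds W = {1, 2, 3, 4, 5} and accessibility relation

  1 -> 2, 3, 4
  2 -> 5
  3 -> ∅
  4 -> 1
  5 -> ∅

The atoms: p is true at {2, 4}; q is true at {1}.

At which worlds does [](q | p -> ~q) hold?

{1, 2, 3, 5}

1: successors {2, 3, 4}; q | p -> ~q there: 2:T, 3:T, 4:T. ✓
2: successors {5}; q | p -> ~q there: 5:T. ✓
3: no successors, so [](q | p -> ~q) holds vacuously. ✓
4: successors {1}; q | p -> ~q there: 1:F. ✗
5: no successors, so [](q | p -> ~q) holds vacuously. ✓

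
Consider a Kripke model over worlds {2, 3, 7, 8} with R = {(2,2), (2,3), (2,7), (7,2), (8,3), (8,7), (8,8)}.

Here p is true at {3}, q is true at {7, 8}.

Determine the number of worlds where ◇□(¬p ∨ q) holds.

2: successors {2, 3, 7}; □(¬p ∨ q) there: 2:F, 3:T, 7:T. ✓
3: no successors, so ◇□(¬p ∨ q) fails. ✗
7: successors {2}; □(¬p ∨ q) there: 2:F. ✗
8: successors {3, 7, 8}; □(¬p ∨ q) there: 3:T, 7:T, 8:F. ✓
Satisfying worlds: {2, 8}.

2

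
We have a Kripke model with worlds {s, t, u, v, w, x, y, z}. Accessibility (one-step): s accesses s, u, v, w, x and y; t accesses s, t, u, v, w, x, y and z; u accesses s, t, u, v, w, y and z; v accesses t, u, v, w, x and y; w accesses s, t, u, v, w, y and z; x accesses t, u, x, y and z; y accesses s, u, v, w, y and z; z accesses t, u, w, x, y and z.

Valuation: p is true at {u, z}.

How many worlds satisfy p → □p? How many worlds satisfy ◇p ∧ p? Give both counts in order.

6 and 2

For p → □p:
s: p is F, □p is F. ✓
t: p is F, □p is F. ✓
u: p is T, □p is F. ✗
v: p is F, □p is F. ✓
w: p is F, □p is F. ✓
x: p is F, □p is F. ✓
y: p is F, □p is F. ✓
z: p is T, □p is F. ✗
— 6 worlds.
For ◇p ∧ p:
s: ◇p is T, p is F. ✗
t: ◇p is T, p is F. ✗
u: ◇p is T, p is T. ✓
v: ◇p is T, p is F. ✗
w: ◇p is T, p is F. ✗
x: ◇p is T, p is F. ✗
y: ◇p is T, p is F. ✗
z: ◇p is T, p is T. ✓
— 2 worlds.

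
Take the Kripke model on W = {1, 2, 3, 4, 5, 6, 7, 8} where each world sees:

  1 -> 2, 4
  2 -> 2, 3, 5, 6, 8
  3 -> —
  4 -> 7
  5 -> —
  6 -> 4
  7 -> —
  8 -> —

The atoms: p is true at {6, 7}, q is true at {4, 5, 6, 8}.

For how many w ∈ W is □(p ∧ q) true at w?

4

1: successors {2, 4}; p ∧ q there: 2:F, 4:F. ✗
2: successors {2, 3, 5, 6, 8}; p ∧ q there: 2:F, 3:F, 5:F, 6:T, 8:F. ✗
3: no successors, so □(p ∧ q) holds vacuously. ✓
4: successors {7}; p ∧ q there: 7:F. ✗
5: no successors, so □(p ∧ q) holds vacuously. ✓
6: successors {4}; p ∧ q there: 4:F. ✗
7: no successors, so □(p ∧ q) holds vacuously. ✓
8: no successors, so □(p ∧ q) holds vacuously. ✓
Satisfying worlds: {3, 5, 7, 8}.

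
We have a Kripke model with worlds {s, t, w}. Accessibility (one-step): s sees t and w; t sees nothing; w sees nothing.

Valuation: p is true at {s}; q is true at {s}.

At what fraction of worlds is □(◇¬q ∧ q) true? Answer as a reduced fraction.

s: successors {t, w}; ◇¬q ∧ q there: t:F, w:F. ✗
t: no successors, so □(◇¬q ∧ q) holds vacuously. ✓
w: no successors, so □(◇¬q ∧ q) holds vacuously. ✓
That's 2 of 3 worlds, so 2/3.

2/3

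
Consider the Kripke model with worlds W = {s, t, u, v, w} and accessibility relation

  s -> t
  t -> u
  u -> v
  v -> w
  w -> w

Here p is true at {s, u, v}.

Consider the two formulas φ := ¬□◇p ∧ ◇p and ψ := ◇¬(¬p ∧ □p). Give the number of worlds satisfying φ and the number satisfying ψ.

1 and 4

For ¬□◇p ∧ ◇p:
s: ¬□◇p is F, ◇p is F. ✗
t: ¬□◇p is F, ◇p is T. ✗
u: ¬□◇p is T, ◇p is T. ✓
v: ¬□◇p is T, ◇p is F. ✗
w: ¬□◇p is T, ◇p is F. ✗
— 1 world.
For ◇¬(¬p ∧ □p):
s: successors {t}; ¬(¬p ∧ □p) there: t:F. ✗
t: successors {u}; ¬(¬p ∧ □p) there: u:T. ✓
u: successors {v}; ¬(¬p ∧ □p) there: v:T. ✓
v: successors {w}; ¬(¬p ∧ □p) there: w:T. ✓
w: successors {w}; ¬(¬p ∧ □p) there: w:T. ✓
— 4 worlds.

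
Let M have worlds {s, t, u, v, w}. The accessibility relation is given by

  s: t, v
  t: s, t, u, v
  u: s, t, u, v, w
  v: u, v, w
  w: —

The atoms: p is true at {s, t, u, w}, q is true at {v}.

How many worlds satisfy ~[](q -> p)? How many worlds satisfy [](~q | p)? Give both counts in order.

For ~[](q -> p):
s: [](q -> p) is F. ✓
t: [](q -> p) is F. ✓
u: [](q -> p) is F. ✓
v: [](q -> p) is F. ✓
w: [](q -> p) is T. ✗
— 4 worlds.
For [](~q | p):
s: successors {t, v}; ~q | p there: t:T, v:F. ✗
t: successors {s, t, u, v}; ~q | p there: s:T, t:T, u:T, v:F. ✗
u: successors {s, t, u, v, w}; ~q | p there: s:T, t:T, u:T, v:F, w:T. ✗
v: successors {u, v, w}; ~q | p there: u:T, v:F, w:T. ✗
w: no successors, so [](~q | p) holds vacuously. ✓
— 1 world.

4 and 1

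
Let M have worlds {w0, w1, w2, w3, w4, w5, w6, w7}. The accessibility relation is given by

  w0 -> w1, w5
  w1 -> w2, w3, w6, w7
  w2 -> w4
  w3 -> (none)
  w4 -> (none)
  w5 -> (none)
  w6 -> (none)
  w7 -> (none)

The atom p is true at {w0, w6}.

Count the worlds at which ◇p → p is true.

w0: ◇p is F, p is T. ✓
w1: ◇p is T, p is F. ✗
w2: ◇p is F, p is F. ✓
w3: ◇p is F, p is F. ✓
w4: ◇p is F, p is F. ✓
w5: ◇p is F, p is F. ✓
w6: ◇p is F, p is T. ✓
w7: ◇p is F, p is F. ✓
Satisfying worlds: {w0, w2, w3, w4, w5, w6, w7}.

7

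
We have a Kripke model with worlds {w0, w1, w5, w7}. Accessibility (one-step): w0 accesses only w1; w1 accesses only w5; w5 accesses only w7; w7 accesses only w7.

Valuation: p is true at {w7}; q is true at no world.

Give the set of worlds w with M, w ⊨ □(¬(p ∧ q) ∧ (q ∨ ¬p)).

{w0, w1}

w0: successors {w1}; ¬(p ∧ q) ∧ (q ∨ ¬p) there: w1:T. ✓
w1: successors {w5}; ¬(p ∧ q) ∧ (q ∨ ¬p) there: w5:T. ✓
w5: successors {w7}; ¬(p ∧ q) ∧ (q ∨ ¬p) there: w7:F. ✗
w7: successors {w7}; ¬(p ∧ q) ∧ (q ∨ ¬p) there: w7:F. ✗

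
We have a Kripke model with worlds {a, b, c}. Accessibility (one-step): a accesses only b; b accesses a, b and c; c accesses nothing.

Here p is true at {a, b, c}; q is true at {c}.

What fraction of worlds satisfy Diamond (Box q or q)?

a: successors {b}; Box q or q there: b:F. ✗
b: successors {a, b, c}; Box q or q there: a:F, b:F, c:T. ✓
c: no successors, so Diamond (Box q or q) fails. ✗
That's 1 of 3 worlds, so 1/3.

1/3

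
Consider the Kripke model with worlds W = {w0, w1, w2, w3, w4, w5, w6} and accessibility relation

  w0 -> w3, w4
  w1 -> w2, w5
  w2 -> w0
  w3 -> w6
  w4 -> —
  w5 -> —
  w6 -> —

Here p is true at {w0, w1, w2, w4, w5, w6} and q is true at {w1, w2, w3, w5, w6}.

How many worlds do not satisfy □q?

w0: successors {w3, w4}; q there: w3:T, w4:F. ✗
w1: successors {w2, w5}; q there: w2:T, w5:T. ✓
w2: successors {w0}; q there: w0:F. ✗
w3: successors {w6}; q there: w6:T. ✓
w4: no successors, so □q holds vacuously. ✓
w5: no successors, so □q holds vacuously. ✓
w6: no successors, so □q holds vacuously. ✓
Satisfying worlds: {w1, w3, w4, w5, w6}.
So □q fails at the other 2 worlds.

2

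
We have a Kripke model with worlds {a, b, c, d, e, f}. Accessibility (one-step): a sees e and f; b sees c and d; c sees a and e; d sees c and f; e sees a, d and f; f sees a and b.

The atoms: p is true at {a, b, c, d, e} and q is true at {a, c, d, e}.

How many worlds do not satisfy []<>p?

a: successors {e, f}; <>p there: e:T, f:T. ✓
b: successors {c, d}; <>p there: c:T, d:T. ✓
c: successors {a, e}; <>p there: a:T, e:T. ✓
d: successors {c, f}; <>p there: c:T, f:T. ✓
e: successors {a, d, f}; <>p there: a:T, d:T, f:T. ✓
f: successors {a, b}; <>p there: a:T, b:T. ✓
Satisfying worlds: {a, b, c, d, e, f}.
So []<>p fails at the other 0 worlds.

0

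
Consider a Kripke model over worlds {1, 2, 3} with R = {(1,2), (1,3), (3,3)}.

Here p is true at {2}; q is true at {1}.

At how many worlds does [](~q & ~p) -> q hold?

1

1: [](~q & ~p) is F, q is T. ✓
2: [](~q & ~p) is T, q is F. ✗
3: [](~q & ~p) is T, q is F. ✗
Satisfying worlds: {1}.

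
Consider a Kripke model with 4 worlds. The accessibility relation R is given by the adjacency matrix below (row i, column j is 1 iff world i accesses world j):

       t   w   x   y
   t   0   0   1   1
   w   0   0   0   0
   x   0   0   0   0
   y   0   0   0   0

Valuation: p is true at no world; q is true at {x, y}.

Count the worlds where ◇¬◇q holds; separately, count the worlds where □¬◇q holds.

For ◇¬◇q:
t: successors {x, y}; ¬◇q there: x:T, y:T. ✓
w: no successors, so ◇¬◇q fails. ✗
x: no successors, so ◇¬◇q fails. ✗
y: no successors, so ◇¬◇q fails. ✗
— 1 world.
For □¬◇q:
t: successors {x, y}; ¬◇q there: x:T, y:T. ✓
w: no successors, so □¬◇q holds vacuously. ✓
x: no successors, so □¬◇q holds vacuously. ✓
y: no successors, so □¬◇q holds vacuously. ✓
— 4 worlds.

1 and 4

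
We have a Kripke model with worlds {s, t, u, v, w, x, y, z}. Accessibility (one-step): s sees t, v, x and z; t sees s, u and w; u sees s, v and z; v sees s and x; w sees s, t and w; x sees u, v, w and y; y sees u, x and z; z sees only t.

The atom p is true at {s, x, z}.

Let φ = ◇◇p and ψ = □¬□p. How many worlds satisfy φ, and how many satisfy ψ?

8 and 5

For ◇◇p:
s: successors {t, v, x, z}; ◇p there: t:T, v:T, x:F, z:F. ✓
t: successors {s, u, w}; ◇p there: s:T, u:T, w:T. ✓
u: successors {s, v, z}; ◇p there: s:T, v:T, z:F. ✓
v: successors {s, x}; ◇p there: s:T, x:F. ✓
w: successors {s, t, w}; ◇p there: s:T, t:T, w:T. ✓
x: successors {u, v, w, y}; ◇p there: u:T, v:T, w:T, y:T. ✓
y: successors {u, x, z}; ◇p there: u:T, x:F, z:F. ✓
z: successors {t}; ◇p there: t:T. ✓
— 8 worlds.
For □¬□p:
s: successors {t, v, x, z}; ¬□p there: t:T, v:F, x:T, z:T. ✗
t: successors {s, u, w}; ¬□p there: s:T, u:T, w:T. ✓
u: successors {s, v, z}; ¬□p there: s:T, v:F, z:T. ✗
v: successors {s, x}; ¬□p there: s:T, x:T. ✓
w: successors {s, t, w}; ¬□p there: s:T, t:T, w:T. ✓
x: successors {u, v, w, y}; ¬□p there: u:T, v:F, w:T, y:T. ✗
y: successors {u, x, z}; ¬□p there: u:T, x:T, z:T. ✓
z: successors {t}; ¬□p there: t:T. ✓
— 5 worlds.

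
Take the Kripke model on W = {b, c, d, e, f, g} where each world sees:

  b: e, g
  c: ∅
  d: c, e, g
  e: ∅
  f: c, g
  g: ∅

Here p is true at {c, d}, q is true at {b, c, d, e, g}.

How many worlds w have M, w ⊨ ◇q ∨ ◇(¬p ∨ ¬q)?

3

b: ◇q is T, ◇(¬p ∨ ¬q) is T. ✓
c: ◇q is F, ◇(¬p ∨ ¬q) is F. ✗
d: ◇q is T, ◇(¬p ∨ ¬q) is T. ✓
e: ◇q is F, ◇(¬p ∨ ¬q) is F. ✗
f: ◇q is T, ◇(¬p ∨ ¬q) is T. ✓
g: ◇q is F, ◇(¬p ∨ ¬q) is F. ✗
Satisfying worlds: {b, d, f}.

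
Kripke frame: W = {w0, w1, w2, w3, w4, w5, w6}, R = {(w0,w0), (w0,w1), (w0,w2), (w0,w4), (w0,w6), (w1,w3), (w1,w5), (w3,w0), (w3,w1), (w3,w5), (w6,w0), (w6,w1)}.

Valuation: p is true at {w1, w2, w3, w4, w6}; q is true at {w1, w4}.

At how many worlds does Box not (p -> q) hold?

w0: successors {w0, w1, w2, w4, w6}; not (p -> q) there: w0:F, w1:F, w2:T, w4:F, w6:T. ✗
w1: successors {w3, w5}; not (p -> q) there: w3:T, w5:F. ✗
w2: no successors, so Box not (p -> q) holds vacuously. ✓
w3: successors {w0, w1, w5}; not (p -> q) there: w0:F, w1:F, w5:F. ✗
w4: no successors, so Box not (p -> q) holds vacuously. ✓
w5: no successors, so Box not (p -> q) holds vacuously. ✓
w6: successors {w0, w1}; not (p -> q) there: w0:F, w1:F. ✗
Satisfying worlds: {w2, w4, w5}.

3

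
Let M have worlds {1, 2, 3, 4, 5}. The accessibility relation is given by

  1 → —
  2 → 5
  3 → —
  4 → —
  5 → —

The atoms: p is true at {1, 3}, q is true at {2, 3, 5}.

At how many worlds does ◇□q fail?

4

1: no successors, so ◇□q fails. ✗
2: successors {5}; □q there: 5:T. ✓
3: no successors, so ◇□q fails. ✗
4: no successors, so ◇□q fails. ✗
5: no successors, so ◇□q fails. ✗
Satisfying worlds: {2}.
So ◇□q fails at the other 4 worlds.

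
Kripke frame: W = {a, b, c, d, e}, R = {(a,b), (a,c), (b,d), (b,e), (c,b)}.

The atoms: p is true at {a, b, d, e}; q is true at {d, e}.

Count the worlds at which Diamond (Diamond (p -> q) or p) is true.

3

a: successors {b, c}; Diamond (p -> q) or p there: b:T, c:F. ✓
b: successors {d, e}; Diamond (p -> q) or p there: d:T, e:T. ✓
c: successors {b}; Diamond (p -> q) or p there: b:T. ✓
d: no successors, so Diamond (Diamond (p -> q) or p) fails. ✗
e: no successors, so Diamond (Diamond (p -> q) or p) fails. ✗
Satisfying worlds: {a, b, c}.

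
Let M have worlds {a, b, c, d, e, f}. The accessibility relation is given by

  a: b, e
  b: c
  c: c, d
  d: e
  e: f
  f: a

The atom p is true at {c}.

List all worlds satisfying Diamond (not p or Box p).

{a, c, d, e, f}

a: successors {b, e}; not p or Box p there: b:T, e:T. ✓
b: successors {c}; not p or Box p there: c:F. ✗
c: successors {c, d}; not p or Box p there: c:F, d:T. ✓
d: successors {e}; not p or Box p there: e:T. ✓
e: successors {f}; not p or Box p there: f:T. ✓
f: successors {a}; not p or Box p there: a:T. ✓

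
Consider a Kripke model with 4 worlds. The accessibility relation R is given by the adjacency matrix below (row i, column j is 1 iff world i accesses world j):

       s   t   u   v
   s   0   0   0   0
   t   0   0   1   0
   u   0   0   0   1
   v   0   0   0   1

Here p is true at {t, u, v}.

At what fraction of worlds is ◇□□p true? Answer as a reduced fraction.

3/4

s: no successors, so ◇□□p fails. ✗
t: successors {u}; □□p there: u:T. ✓
u: successors {v}; □□p there: v:T. ✓
v: successors {v}; □□p there: v:T. ✓
That's 3 of 4 worlds, so 3/4.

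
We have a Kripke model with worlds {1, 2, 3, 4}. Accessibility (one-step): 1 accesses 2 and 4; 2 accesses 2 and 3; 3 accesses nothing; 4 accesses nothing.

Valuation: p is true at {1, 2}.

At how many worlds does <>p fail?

1: successors {2, 4}; p there: 2:T, 4:F. ✓
2: successors {2, 3}; p there: 2:T, 3:F. ✓
3: no successors, so <>p fails. ✗
4: no successors, so <>p fails. ✗
Satisfying worlds: {1, 2}.
So <>p fails at the other 2 worlds.

2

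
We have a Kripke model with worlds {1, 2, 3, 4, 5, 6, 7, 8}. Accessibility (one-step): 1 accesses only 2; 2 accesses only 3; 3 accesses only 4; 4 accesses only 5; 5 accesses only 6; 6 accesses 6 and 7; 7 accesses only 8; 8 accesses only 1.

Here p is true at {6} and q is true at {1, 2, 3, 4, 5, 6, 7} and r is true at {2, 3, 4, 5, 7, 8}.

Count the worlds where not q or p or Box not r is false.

1: not q or p is F, Box not r is F. ✗
2: not q or p is F, Box not r is F. ✗
3: not q or p is F, Box not r is F. ✗
4: not q or p is F, Box not r is F. ✗
5: not q or p is F, Box not r is T. ✓
6: not q or p is T, Box not r is F. ✓
7: not q or p is F, Box not r is F. ✗
8: not q or p is T, Box not r is T. ✓
Satisfying worlds: {5, 6, 8}.
So not q or p or Box not r fails at the other 5 worlds.

5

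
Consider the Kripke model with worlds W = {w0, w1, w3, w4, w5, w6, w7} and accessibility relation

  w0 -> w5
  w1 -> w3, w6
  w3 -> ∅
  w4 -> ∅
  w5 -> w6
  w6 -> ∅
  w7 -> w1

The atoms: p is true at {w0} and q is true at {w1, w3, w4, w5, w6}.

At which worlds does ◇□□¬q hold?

w0: successors {w5}; □□¬q there: w5:T. ✓
w1: successors {w3, w6}; □□¬q there: w3:T, w6:T. ✓
w3: no successors, so ◇□□¬q fails. ✗
w4: no successors, so ◇□□¬q fails. ✗
w5: successors {w6}; □□¬q there: w6:T. ✓
w6: no successors, so ◇□□¬q fails. ✗
w7: successors {w1}; □□¬q there: w1:T. ✓

{w0, w1, w5, w7}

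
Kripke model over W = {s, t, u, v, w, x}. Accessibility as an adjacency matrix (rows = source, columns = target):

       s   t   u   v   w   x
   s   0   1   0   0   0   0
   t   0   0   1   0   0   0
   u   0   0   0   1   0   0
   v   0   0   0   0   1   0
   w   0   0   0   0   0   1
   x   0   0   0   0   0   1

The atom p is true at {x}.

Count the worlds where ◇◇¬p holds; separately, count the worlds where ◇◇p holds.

3 and 3

For ◇◇¬p:
s: successors {t}; ◇¬p there: t:T. ✓
t: successors {u}; ◇¬p there: u:T. ✓
u: successors {v}; ◇¬p there: v:T. ✓
v: successors {w}; ◇¬p there: w:F. ✗
w: successors {x}; ◇¬p there: x:F. ✗
x: successors {x}; ◇¬p there: x:F. ✗
— 3 worlds.
For ◇◇p:
s: successors {t}; ◇p there: t:F. ✗
t: successors {u}; ◇p there: u:F. ✗
u: successors {v}; ◇p there: v:F. ✗
v: successors {w}; ◇p there: w:T. ✓
w: successors {x}; ◇p there: x:T. ✓
x: successors {x}; ◇p there: x:T. ✓
— 3 worlds.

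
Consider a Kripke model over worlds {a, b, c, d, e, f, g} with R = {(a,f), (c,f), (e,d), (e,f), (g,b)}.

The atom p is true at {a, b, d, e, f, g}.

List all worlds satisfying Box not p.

{b, d, f}

a: successors {f}; not p there: f:F. ✗
b: no successors, so Box not p holds vacuously. ✓
c: successors {f}; not p there: f:F. ✗
d: no successors, so Box not p holds vacuously. ✓
e: successors {d, f}; not p there: d:F, f:F. ✗
f: no successors, so Box not p holds vacuously. ✓
g: successors {b}; not p there: b:F. ✗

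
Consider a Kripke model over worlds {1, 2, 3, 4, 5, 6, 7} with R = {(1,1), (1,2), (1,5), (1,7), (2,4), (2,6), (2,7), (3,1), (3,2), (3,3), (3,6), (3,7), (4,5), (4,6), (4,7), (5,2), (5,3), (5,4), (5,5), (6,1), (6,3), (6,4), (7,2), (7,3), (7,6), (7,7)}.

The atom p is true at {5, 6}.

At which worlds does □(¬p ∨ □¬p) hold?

{2, 3, 6, 7}

1: successors {1, 2, 5, 7}; ¬p ∨ □¬p there: 1:T, 2:T, 5:F, 7:T. ✗
2: successors {4, 6, 7}; ¬p ∨ □¬p there: 4:T, 6:T, 7:T. ✓
3: successors {1, 2, 3, 6, 7}; ¬p ∨ □¬p there: 1:T, 2:T, 3:T, 6:T, 7:T. ✓
4: successors {5, 6, 7}; ¬p ∨ □¬p there: 5:F, 6:T, 7:T. ✗
5: successors {2, 3, 4, 5}; ¬p ∨ □¬p there: 2:T, 3:T, 4:T, 5:F. ✗
6: successors {1, 3, 4}; ¬p ∨ □¬p there: 1:T, 3:T, 4:T. ✓
7: successors {2, 3, 6, 7}; ¬p ∨ □¬p there: 2:T, 3:T, 6:T, 7:T. ✓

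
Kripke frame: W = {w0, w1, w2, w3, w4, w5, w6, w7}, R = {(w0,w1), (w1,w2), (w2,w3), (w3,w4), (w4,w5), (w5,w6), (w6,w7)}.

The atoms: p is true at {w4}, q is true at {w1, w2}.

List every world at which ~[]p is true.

{w0, w1, w2, w4, w5, w6}

w0: []p is F. ✓
w1: []p is F. ✓
w2: []p is F. ✓
w3: []p is T. ✗
w4: []p is F. ✓
w5: []p is F. ✓
w6: []p is F. ✓
w7: []p is T. ✗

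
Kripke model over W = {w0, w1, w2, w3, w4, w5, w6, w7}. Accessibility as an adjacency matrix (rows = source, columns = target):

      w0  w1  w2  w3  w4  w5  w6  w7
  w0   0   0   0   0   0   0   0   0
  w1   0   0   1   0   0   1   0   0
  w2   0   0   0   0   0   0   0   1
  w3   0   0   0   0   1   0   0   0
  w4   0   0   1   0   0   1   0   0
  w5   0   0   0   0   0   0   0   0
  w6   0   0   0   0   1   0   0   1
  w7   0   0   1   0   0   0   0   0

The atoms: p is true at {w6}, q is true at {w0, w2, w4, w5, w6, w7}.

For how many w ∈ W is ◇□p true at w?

w0: no successors, so ◇□p fails. ✗
w1: successors {w2, w5}; □p there: w2:F, w5:T. ✓
w2: successors {w7}; □p there: w7:F. ✗
w3: successors {w4}; □p there: w4:F. ✗
w4: successors {w2, w5}; □p there: w2:F, w5:T. ✓
w5: no successors, so ◇□p fails. ✗
w6: successors {w4, w7}; □p there: w4:F, w7:F. ✗
w7: successors {w2}; □p there: w2:F. ✗
Satisfying worlds: {w1, w4}.

2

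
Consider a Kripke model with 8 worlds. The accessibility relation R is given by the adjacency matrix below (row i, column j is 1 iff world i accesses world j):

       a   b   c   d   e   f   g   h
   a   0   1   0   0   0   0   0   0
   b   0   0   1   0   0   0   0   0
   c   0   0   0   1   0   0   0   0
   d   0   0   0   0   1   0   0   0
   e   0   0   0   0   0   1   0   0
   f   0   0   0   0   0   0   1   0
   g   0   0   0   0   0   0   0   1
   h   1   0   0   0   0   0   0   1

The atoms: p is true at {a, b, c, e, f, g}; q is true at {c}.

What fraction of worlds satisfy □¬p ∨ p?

3/4

a: □¬p is F, p is T. ✓
b: □¬p is F, p is T. ✓
c: □¬p is T, p is T. ✓
d: □¬p is F, p is F. ✗
e: □¬p is F, p is T. ✓
f: □¬p is F, p is T. ✓
g: □¬p is T, p is T. ✓
h: □¬p is F, p is F. ✗
That's 6 of 8 worlds, so 6/8 = 3/4.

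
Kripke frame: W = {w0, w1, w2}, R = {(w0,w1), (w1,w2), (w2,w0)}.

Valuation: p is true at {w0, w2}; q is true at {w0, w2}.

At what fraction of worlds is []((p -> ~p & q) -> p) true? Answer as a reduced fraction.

w0: successors {w1}; (p -> ~p & q) -> p there: w1:F. ✗
w1: successors {w2}; (p -> ~p & q) -> p there: w2:T. ✓
w2: successors {w0}; (p -> ~p & q) -> p there: w0:T. ✓
That's 2 of 3 worlds, so 2/3.

2/3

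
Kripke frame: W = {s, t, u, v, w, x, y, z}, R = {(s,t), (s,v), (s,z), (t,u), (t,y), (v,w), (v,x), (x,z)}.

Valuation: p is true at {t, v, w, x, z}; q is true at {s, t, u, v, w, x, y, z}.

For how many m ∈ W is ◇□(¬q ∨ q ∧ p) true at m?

4

s: successors {t, v, z}; □(¬q ∨ q ∧ p) there: t:F, v:T, z:T. ✓
t: successors {u, y}; □(¬q ∨ q ∧ p) there: u:T, y:T. ✓
u: no successors, so ◇□(¬q ∨ q ∧ p) fails. ✗
v: successors {w, x}; □(¬q ∨ q ∧ p) there: w:T, x:T. ✓
w: no successors, so ◇□(¬q ∨ q ∧ p) fails. ✗
x: successors {z}; □(¬q ∨ q ∧ p) there: z:T. ✓
y: no successors, so ◇□(¬q ∨ q ∧ p) fails. ✗
z: no successors, so ◇□(¬q ∨ q ∧ p) fails. ✗
Satisfying worlds: {s, t, v, x}.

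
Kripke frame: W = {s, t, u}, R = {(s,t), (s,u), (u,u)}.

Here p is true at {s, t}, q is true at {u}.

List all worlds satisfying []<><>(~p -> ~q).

s: successors {t, u}; <><>(~p -> ~q) there: t:F, u:F. ✗
t: no successors, so []<><>(~p -> ~q) holds vacuously. ✓
u: successors {u}; <><>(~p -> ~q) there: u:F. ✗

{t}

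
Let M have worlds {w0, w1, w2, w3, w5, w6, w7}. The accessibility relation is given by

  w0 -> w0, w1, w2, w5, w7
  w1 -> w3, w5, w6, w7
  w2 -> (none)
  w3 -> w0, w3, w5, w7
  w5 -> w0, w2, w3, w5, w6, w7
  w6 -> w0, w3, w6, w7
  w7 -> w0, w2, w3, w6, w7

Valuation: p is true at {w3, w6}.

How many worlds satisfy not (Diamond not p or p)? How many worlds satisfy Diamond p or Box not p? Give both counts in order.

For not (Diamond not p or p):
w0: Diamond not p or p is T. ✗
w1: Diamond not p or p is T. ✗
w2: Diamond not p or p is F. ✓
w3: Diamond not p or p is T. ✗
w5: Diamond not p or p is T. ✗
w6: Diamond not p or p is T. ✗
w7: Diamond not p or p is T. ✗
— 1 world.
For Diamond p or Box not p:
w0: Diamond p is F, Box not p is T. ✓
w1: Diamond p is T, Box not p is F. ✓
w2: Diamond p is F, Box not p is T. ✓
w3: Diamond p is T, Box not p is F. ✓
w5: Diamond p is T, Box not p is F. ✓
w6: Diamond p is T, Box not p is F. ✓
w7: Diamond p is T, Box not p is F. ✓
— 7 worlds.

1 and 7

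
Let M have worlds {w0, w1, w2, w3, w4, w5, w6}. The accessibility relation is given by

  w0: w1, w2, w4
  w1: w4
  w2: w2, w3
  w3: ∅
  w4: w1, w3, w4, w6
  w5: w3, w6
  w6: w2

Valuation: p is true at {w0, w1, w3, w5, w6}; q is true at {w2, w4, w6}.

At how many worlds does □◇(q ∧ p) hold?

w0: successors {w1, w2, w4}; ◇(q ∧ p) there: w1:F, w2:F, w4:T. ✗
w1: successors {w4}; ◇(q ∧ p) there: w4:T. ✓
w2: successors {w2, w3}; ◇(q ∧ p) there: w2:F, w3:F. ✗
w3: no successors, so □◇(q ∧ p) holds vacuously. ✓
w4: successors {w1, w3, w4, w6}; ◇(q ∧ p) there: w1:F, w3:F, w4:T, w6:F. ✗
w5: successors {w3, w6}; ◇(q ∧ p) there: w3:F, w6:F. ✗
w6: successors {w2}; ◇(q ∧ p) there: w2:F. ✗
Satisfying worlds: {w1, w3}.

2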